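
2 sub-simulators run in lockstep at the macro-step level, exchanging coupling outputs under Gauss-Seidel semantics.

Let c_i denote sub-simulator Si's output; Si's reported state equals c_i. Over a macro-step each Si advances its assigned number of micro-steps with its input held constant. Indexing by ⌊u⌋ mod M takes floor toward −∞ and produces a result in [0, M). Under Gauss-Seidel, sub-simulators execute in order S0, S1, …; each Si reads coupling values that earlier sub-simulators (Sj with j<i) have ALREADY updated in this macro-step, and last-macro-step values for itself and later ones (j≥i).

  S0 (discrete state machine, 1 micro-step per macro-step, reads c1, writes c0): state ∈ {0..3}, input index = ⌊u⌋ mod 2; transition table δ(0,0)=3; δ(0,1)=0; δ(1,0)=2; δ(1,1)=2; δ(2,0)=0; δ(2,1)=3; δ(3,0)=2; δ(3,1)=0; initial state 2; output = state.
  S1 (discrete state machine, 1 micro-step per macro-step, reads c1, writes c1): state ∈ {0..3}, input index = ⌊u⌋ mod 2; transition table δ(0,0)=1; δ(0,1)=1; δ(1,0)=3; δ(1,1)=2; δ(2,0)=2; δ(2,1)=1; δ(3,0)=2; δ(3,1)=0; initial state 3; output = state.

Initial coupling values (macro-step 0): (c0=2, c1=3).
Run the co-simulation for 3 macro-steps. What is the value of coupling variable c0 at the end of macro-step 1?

c0 at macro-step 1 = 3

macro 1: S0 reads c1=3 → after 1×micro: 3; S1 reads c1=3 → after 1×micro: 0 ⇒ (c0=3, c1=0)
macro 2: S0 reads c1=0 → after 1×micro: 2; S1 reads c1=0 → after 1×micro: 1 ⇒ (c0=2, c1=1)
macro 3: S0 reads c1=1 → after 1×micro: 3; S1 reads c1=1 → after 1×micro: 2 ⇒ (c0=3, c1=2)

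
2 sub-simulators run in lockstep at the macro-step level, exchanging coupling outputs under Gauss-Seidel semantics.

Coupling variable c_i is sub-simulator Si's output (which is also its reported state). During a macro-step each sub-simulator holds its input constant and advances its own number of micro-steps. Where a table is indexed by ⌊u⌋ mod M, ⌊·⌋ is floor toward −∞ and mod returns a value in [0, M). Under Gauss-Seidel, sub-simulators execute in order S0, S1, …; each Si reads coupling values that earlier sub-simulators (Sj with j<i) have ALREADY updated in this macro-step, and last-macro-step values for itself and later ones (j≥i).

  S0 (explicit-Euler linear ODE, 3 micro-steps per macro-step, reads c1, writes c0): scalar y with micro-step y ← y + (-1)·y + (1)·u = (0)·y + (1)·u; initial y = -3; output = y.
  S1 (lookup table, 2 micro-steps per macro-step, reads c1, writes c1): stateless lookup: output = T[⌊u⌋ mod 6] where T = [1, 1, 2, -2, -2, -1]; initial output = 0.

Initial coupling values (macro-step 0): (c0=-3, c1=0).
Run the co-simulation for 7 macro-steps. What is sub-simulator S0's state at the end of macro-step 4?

S0 state at macro-step 4 = 1

macro 1: S0 reads c1=0 → after 3×micro: 0; S1 reads c1=0 → after 2×micro: 1 ⇒ (c0=0, c1=1)
macro 2: S0 reads c1=1 → after 3×micro: 1; S1 reads c1=1 → after 2×micro: 1 ⇒ (c0=1, c1=1)
macro 3: S0 reads c1=1 → after 3×micro: 1; S1 reads c1=1 → after 2×micro: 1 ⇒ (c0=1, c1=1)
macro 4: S0 reads c1=1 → after 3×micro: 1; S1 reads c1=1 → after 2×micro: 1 ⇒ (c0=1, c1=1)
macro 5: S0 reads c1=1 → after 3×micro: 1; S1 reads c1=1 → after 2×micro: 1 ⇒ (c0=1, c1=1)
macro 6: S0 reads c1=1 → after 3×micro: 1; S1 reads c1=1 → after 2×micro: 1 ⇒ (c0=1, c1=1)
macro 7: S0 reads c1=1 → after 3×micro: 1; S1 reads c1=1 → after 2×micro: 1 ⇒ (c0=1, c1=1)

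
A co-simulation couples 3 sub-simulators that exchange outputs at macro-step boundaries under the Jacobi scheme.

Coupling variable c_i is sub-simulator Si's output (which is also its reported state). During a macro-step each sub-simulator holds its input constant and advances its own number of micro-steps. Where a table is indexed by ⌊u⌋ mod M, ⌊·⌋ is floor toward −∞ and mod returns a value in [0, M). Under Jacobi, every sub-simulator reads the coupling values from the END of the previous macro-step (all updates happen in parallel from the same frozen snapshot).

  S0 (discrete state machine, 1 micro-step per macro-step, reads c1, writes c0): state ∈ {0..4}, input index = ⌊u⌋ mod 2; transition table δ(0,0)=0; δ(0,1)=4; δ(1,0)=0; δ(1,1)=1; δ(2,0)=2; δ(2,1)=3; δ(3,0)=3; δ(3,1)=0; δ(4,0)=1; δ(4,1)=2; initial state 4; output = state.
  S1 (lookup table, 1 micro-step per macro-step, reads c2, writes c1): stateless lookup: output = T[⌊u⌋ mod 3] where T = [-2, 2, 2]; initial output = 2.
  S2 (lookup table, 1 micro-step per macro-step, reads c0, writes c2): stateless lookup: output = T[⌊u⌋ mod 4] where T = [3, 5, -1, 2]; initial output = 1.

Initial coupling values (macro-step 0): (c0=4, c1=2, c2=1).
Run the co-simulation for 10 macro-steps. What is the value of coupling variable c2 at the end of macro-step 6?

c2 at macro-step 6 = 3

macro 1: S0 reads c1=2 → after 1×micro: 1; S1 reads c2=1 → after 1×micro: 2; S2 reads c0=4 → after 1×micro: 3 ⇒ (c0=1, c1=2, c2=3)
macro 2: S0 reads c1=2 → after 1×micro: 0; S1 reads c2=3 → after 1×micro: -2; S2 reads c0=1 → after 1×micro: 5 ⇒ (c0=0, c1=-2, c2=5)
macro 3: S0 reads c1=-2 → after 1×micro: 0; S1 reads c2=5 → after 1×micro: 2; S2 reads c0=0 → after 1×micro: 3 ⇒ (c0=0, c1=2, c2=3)
macro 4: S0 reads c1=2 → after 1×micro: 0; S1 reads c2=3 → after 1×micro: -2; S2 reads c0=0 → after 1×micro: 3 ⇒ (c0=0, c1=-2, c2=3)
macro 5: S0 reads c1=-2 → after 1×micro: 0; S1 reads c2=3 → after 1×micro: -2; S2 reads c0=0 → after 1×micro: 3 ⇒ (c0=0, c1=-2, c2=3)
macro 6: S0 reads c1=-2 → after 1×micro: 0; S1 reads c2=3 → after 1×micro: -2; S2 reads c0=0 → after 1×micro: 3 ⇒ (c0=0, c1=-2, c2=3)
macro 7: S0 reads c1=-2 → after 1×micro: 0; S1 reads c2=3 → after 1×micro: -2; S2 reads c0=0 → after 1×micro: 3 ⇒ (c0=0, c1=-2, c2=3)
macro 8: S0 reads c1=-2 → after 1×micro: 0; S1 reads c2=3 → after 1×micro: -2; S2 reads c0=0 → after 1×micro: 3 ⇒ (c0=0, c1=-2, c2=3)
macro 9: S0 reads c1=-2 → after 1×micro: 0; S1 reads c2=3 → after 1×micro: -2; S2 reads c0=0 → after 1×micro: 3 ⇒ (c0=0, c1=-2, c2=3)
macro 10: S0 reads c1=-2 → after 1×micro: 0; S1 reads c2=3 → after 1×micro: -2; S2 reads c0=0 → after 1×micro: 3 ⇒ (c0=0, c1=-2, c2=3)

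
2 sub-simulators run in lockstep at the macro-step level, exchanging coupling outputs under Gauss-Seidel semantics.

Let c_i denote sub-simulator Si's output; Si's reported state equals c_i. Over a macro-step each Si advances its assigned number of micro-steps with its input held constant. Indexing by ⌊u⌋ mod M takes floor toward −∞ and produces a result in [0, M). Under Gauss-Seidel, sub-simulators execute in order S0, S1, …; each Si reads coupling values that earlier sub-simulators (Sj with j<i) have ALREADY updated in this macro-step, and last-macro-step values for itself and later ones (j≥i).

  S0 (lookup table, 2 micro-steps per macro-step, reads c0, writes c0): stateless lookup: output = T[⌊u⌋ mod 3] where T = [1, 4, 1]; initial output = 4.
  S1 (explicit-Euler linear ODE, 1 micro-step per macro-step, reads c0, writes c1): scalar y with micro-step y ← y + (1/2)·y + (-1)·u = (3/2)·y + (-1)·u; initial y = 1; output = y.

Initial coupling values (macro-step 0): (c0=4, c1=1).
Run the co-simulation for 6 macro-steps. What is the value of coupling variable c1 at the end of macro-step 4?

c1 at macro-step 4 = -439/16

macro 1: S0 reads c0=4 → after 2×micro: 4; S1 reads c0=4 → after 1×micro: -5/2 ⇒ (c0=4, c1=-5/2)
macro 2: S0 reads c0=4 → after 2×micro: 4; S1 reads c0=4 → after 1×micro: -31/4 ⇒ (c0=4, c1=-31/4)
macro 3: S0 reads c0=4 → after 2×micro: 4; S1 reads c0=4 → after 1×micro: -125/8 ⇒ (c0=4, c1=-125/8)
macro 4: S0 reads c0=4 → after 2×micro: 4; S1 reads c0=4 → after 1×micro: -439/16 ⇒ (c0=4, c1=-439/16)
macro 5: S0 reads c0=4 → after 2×micro: 4; S1 reads c0=4 → after 1×micro: -1445/32 ⇒ (c0=4, c1=-1445/32)
macro 6: S0 reads c0=4 → after 2×micro: 4; S1 reads c0=4 → after 1×micro: -4591/64 ⇒ (c0=4, c1=-4591/64)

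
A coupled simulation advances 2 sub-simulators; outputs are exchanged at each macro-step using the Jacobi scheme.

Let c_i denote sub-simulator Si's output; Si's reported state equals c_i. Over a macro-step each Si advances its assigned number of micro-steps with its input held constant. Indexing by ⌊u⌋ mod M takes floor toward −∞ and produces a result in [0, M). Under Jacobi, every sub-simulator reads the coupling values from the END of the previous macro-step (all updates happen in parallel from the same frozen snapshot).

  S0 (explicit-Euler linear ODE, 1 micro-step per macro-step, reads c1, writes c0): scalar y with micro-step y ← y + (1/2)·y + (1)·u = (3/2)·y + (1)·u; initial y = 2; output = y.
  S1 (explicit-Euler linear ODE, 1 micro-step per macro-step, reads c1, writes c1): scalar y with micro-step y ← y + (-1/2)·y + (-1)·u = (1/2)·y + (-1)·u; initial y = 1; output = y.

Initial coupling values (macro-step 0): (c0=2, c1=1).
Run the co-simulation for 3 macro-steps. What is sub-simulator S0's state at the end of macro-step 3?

macro 1: S0 reads c1=1 → after 1×micro: 4; S1 reads c1=1 → after 1×micro: -1/2 ⇒ (c0=4, c1=-1/2)
macro 2: S0 reads c1=-1/2 → after 1×micro: 11/2; S1 reads c1=-1/2 → after 1×micro: 1/4 ⇒ (c0=11/2, c1=1/4)
macro 3: S0 reads c1=1/4 → after 1×micro: 17/2; S1 reads c1=1/4 → after 1×micro: -1/8 ⇒ (c0=17/2, c1=-1/8)

S0 state at macro-step 3 = 17/2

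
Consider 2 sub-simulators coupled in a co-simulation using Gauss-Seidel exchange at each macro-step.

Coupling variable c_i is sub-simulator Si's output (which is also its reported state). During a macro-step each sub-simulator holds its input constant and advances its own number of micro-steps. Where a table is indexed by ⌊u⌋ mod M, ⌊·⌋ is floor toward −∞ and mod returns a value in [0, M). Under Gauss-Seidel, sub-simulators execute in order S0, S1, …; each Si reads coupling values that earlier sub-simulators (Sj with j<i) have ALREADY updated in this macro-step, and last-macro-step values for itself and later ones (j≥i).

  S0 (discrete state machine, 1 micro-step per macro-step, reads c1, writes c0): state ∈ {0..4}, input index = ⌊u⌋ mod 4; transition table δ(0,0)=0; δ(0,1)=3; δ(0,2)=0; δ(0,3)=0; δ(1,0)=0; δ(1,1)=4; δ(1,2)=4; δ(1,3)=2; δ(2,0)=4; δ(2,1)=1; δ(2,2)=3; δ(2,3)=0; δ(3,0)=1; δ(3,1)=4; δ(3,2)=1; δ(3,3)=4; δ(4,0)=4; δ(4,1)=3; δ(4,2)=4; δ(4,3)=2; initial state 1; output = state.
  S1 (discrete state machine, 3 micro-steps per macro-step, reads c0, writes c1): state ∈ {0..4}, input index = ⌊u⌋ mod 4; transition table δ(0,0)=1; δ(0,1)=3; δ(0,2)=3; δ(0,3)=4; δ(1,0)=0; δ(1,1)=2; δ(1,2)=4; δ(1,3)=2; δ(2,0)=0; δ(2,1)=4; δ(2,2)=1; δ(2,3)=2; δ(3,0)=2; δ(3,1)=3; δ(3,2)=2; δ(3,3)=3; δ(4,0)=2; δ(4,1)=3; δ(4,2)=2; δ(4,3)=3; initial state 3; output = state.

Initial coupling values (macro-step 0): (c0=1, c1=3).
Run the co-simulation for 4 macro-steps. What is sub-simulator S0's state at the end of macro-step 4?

S0 state at macro-step 4 = 1

macro 1: S0 reads c1=3 → after 1×micro: 2; S1 reads c0=2 → after 3×micro: 4 ⇒ (c0=2, c1=4)
macro 2: S0 reads c1=4 → after 1×micro: 4; S1 reads c0=4 → after 3×micro: 1 ⇒ (c0=4, c1=1)
macro 3: S0 reads c1=1 → after 1×micro: 3; S1 reads c0=3 → after 3×micro: 2 ⇒ (c0=3, c1=2)
macro 4: S0 reads c1=2 → after 1×micro: 1; S1 reads c0=1 → after 3×micro: 3 ⇒ (c0=1, c1=3)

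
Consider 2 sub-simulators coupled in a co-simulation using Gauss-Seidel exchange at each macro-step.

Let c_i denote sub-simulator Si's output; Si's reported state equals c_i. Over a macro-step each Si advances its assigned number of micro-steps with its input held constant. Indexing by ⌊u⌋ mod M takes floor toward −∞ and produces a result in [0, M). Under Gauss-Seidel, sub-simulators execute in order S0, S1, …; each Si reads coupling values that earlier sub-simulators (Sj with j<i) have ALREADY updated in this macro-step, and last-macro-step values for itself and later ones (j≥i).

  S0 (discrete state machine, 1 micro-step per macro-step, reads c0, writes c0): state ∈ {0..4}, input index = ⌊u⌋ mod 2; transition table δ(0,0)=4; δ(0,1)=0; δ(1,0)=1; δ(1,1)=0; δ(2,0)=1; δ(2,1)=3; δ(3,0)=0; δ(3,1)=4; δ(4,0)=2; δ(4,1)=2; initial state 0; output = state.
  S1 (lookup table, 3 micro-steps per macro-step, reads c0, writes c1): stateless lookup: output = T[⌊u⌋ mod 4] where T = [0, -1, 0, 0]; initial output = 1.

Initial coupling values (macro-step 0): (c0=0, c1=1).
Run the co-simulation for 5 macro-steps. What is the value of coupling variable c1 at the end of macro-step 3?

c1 at macro-step 3 = -1

macro 1: S0 reads c0=0 → after 1×micro: 4; S1 reads c0=4 → after 3×micro: 0 ⇒ (c0=4, c1=0)
macro 2: S0 reads c0=4 → after 1×micro: 2; S1 reads c0=2 → after 3×micro: 0 ⇒ (c0=2, c1=0)
macro 3: S0 reads c0=2 → after 1×micro: 1; S1 reads c0=1 → after 3×micro: -1 ⇒ (c0=1, c1=-1)
macro 4: S0 reads c0=1 → after 1×micro: 0; S1 reads c0=0 → after 3×micro: 0 ⇒ (c0=0, c1=0)
macro 5: S0 reads c0=0 → after 1×micro: 4; S1 reads c0=4 → after 3×micro: 0 ⇒ (c0=4, c1=0)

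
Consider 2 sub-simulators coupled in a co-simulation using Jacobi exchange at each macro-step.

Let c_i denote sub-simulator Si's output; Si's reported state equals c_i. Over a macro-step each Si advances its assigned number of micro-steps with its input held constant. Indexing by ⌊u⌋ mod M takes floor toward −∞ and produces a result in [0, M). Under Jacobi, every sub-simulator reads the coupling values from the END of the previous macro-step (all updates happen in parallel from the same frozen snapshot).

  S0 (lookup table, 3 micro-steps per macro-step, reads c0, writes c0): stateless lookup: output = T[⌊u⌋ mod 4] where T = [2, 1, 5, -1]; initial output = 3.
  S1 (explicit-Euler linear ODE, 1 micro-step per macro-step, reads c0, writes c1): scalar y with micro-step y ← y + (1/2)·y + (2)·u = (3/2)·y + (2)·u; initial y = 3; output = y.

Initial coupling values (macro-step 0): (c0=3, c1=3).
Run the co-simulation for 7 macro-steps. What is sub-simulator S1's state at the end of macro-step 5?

macro 1: S0 reads c0=3 → after 3×micro: -1; S1 reads c0=3 → after 1×micro: 21/2 ⇒ (c0=-1, c1=21/2)
macro 2: S0 reads c0=-1 → after 3×micro: -1; S1 reads c0=-1 → after 1×micro: 55/4 ⇒ (c0=-1, c1=55/4)
macro 3: S0 reads c0=-1 → after 3×micro: -1; S1 reads c0=-1 → after 1×micro: 149/8 ⇒ (c0=-1, c1=149/8)
macro 4: S0 reads c0=-1 → after 3×micro: -1; S1 reads c0=-1 → after 1×micro: 415/16 ⇒ (c0=-1, c1=415/16)
macro 5: S0 reads c0=-1 → after 3×micro: -1; S1 reads c0=-1 → after 1×micro: 1181/32 ⇒ (c0=-1, c1=1181/32)
macro 6: S0 reads c0=-1 → after 3×micro: -1; S1 reads c0=-1 → after 1×micro: 3415/64 ⇒ (c0=-1, c1=3415/64)
macro 7: S0 reads c0=-1 → after 3×micro: -1; S1 reads c0=-1 → after 1×micro: 9989/128 ⇒ (c0=-1, c1=9989/128)

S1 state at macro-step 5 = 1181/32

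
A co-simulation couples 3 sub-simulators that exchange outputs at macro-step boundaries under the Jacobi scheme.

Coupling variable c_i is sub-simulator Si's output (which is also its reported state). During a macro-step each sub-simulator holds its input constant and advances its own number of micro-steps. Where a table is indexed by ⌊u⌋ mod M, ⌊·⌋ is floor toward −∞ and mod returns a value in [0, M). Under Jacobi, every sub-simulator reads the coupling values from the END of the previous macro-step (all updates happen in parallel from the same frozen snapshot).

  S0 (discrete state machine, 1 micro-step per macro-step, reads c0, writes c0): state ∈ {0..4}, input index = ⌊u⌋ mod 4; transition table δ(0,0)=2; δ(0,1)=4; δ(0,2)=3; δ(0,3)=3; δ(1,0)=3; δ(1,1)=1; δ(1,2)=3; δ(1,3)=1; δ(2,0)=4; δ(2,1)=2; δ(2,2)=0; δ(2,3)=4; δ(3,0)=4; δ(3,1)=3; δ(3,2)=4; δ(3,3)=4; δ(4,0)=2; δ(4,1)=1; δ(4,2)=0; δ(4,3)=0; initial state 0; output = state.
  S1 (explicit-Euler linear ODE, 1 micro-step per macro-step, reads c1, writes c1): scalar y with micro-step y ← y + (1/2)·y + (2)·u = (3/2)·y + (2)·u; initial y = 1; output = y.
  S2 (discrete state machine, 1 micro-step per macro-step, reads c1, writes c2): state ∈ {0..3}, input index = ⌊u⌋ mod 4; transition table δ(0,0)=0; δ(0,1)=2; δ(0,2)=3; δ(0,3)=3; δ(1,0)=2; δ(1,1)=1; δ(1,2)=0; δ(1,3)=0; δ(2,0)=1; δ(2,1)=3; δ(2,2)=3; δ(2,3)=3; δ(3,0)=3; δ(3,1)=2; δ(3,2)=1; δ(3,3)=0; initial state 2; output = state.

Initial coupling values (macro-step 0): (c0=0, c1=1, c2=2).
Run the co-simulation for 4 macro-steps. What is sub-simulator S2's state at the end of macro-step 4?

macro 1: S0 reads c0=0 → after 1×micro: 2; S1 reads c1=1 → after 1×micro: 7/2; S2 reads c1=1 → after 1×micro: 3 ⇒ (c0=2, c1=7/2, c2=3)
macro 2: S0 reads c0=2 → after 1×micro: 0; S1 reads c1=7/2 → after 1×micro: 49/4; S2 reads c1=7/2 → after 1×micro: 0 ⇒ (c0=0, c1=49/4, c2=0)
macro 3: S0 reads c0=0 → after 1×micro: 2; S1 reads c1=49/4 → after 1×micro: 343/8; S2 reads c1=49/4 → after 1×micro: 0 ⇒ (c0=2, c1=343/8, c2=0)
macro 4: S0 reads c0=2 → after 1×micro: 0; S1 reads c1=343/8 → after 1×micro: 2401/16; S2 reads c1=343/8 → after 1×micro: 3 ⇒ (c0=0, c1=2401/16, c2=3)

S2 state at macro-step 4 = 3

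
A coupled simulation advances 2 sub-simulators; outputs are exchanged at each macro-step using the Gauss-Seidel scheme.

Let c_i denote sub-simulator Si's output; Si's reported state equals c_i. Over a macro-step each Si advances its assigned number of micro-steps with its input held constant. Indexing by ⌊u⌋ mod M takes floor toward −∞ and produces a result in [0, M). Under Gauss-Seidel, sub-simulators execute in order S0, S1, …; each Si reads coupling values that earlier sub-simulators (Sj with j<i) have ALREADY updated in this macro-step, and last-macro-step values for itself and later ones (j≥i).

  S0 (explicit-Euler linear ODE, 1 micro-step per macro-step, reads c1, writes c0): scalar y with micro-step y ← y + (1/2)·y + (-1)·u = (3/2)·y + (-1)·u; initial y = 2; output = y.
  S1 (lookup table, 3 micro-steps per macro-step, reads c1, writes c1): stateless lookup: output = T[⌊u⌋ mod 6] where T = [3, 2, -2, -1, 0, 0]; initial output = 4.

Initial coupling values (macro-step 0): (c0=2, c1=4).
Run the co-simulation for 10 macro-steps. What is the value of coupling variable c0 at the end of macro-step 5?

macro 1: S0 reads c1=4 → after 1×micro: -1; S1 reads c1=4 → after 3×micro: 0 ⇒ (c0=-1, c1=0)
macro 2: S0 reads c1=0 → after 1×micro: -3/2; S1 reads c1=0 → after 3×micro: 3 ⇒ (c0=-3/2, c1=3)
macro 3: S0 reads c1=3 → after 1×micro: -21/4; S1 reads c1=3 → after 3×micro: -1 ⇒ (c0=-21/4, c1=-1)
macro 4: S0 reads c1=-1 → after 1×micro: -55/8; S1 reads c1=-1 → after 3×micro: 0 ⇒ (c0=-55/8, c1=0)
macro 5: S0 reads c1=0 → after 1×micro: -165/16; S1 reads c1=0 → after 3×micro: 3 ⇒ (c0=-165/16, c1=3)
macro 6: S0 reads c1=3 → after 1×micro: -591/32; S1 reads c1=3 → after 3×micro: -1 ⇒ (c0=-591/32, c1=-1)
macro 7: S0 reads c1=-1 → after 1×micro: -1709/64; S1 reads c1=-1 → after 3×micro: 0 ⇒ (c0=-1709/64, c1=0)
macro 8: S0 reads c1=0 → after 1×micro: -5127/128; S1 reads c1=0 → after 3×micro: 3 ⇒ (c0=-5127/128, c1=3)
macro 9: S0 reads c1=3 → after 1×micro: -16149/256; S1 reads c1=3 → after 3×micro: -1 ⇒ (c0=-16149/256, c1=-1)
macro 10: S0 reads c1=-1 → after 1×micro: -47935/512; S1 reads c1=-1 → after 3×micro: 0 ⇒ (c0=-47935/512, c1=0)

c0 at macro-step 5 = -165/16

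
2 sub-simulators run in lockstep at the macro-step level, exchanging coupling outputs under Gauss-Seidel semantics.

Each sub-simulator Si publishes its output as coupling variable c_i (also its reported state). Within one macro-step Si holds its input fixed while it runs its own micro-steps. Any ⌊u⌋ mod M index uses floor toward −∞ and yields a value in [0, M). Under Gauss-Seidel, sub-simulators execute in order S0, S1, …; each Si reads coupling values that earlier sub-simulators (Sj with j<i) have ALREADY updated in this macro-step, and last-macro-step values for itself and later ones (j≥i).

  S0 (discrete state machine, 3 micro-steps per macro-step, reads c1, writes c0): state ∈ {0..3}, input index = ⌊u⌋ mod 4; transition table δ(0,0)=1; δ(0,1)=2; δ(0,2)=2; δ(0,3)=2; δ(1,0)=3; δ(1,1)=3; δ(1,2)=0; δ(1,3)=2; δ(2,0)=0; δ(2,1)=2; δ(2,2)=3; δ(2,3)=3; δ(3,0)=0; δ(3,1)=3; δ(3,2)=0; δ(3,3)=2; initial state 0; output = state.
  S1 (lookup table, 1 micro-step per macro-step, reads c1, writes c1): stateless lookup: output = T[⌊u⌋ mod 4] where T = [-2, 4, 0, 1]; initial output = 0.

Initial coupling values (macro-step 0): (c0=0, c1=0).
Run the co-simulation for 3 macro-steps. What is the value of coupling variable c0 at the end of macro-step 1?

macro 1: S0 reads c1=0 → after 3×micro: 0; S1 reads c1=0 → after 1×micro: -2 ⇒ (c0=0, c1=-2)
macro 2: S0 reads c1=-2 → after 3×micro: 0; S1 reads c1=-2 → after 1×micro: 0 ⇒ (c0=0, c1=0)
macro 3: S0 reads c1=0 → after 3×micro: 0; S1 reads c1=0 → after 1×micro: -2 ⇒ (c0=0, c1=-2)

c0 at macro-step 1 = 0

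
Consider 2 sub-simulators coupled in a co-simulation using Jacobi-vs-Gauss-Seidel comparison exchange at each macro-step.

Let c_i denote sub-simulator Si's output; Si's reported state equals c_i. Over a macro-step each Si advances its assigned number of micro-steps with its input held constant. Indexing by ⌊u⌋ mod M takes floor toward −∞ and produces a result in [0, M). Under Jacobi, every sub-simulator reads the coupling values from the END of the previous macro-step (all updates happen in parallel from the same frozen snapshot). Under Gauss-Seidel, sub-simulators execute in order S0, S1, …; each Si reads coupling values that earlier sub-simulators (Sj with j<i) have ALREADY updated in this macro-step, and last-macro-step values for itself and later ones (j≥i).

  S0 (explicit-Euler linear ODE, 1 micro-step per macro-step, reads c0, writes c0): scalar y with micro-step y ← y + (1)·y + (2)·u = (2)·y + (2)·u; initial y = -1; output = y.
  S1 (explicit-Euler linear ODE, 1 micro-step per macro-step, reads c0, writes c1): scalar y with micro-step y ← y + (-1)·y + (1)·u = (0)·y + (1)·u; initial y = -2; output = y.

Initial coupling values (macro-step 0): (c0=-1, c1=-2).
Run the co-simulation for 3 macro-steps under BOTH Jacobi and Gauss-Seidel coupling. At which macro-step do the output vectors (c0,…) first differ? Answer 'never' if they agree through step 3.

[Jacobi] macro 1: S0 reads c0=-1 → after 1×micro: -4; S1 reads c0=-1 → after 1×micro: -1 ⇒ (c0=-4, c1=-1)
[Jacobi] macro 2: S0 reads c0=-4 → after 1×micro: -16; S1 reads c0=-4 → after 1×micro: -4 ⇒ (c0=-16, c1=-4)
[Jacobi] macro 3: S0 reads c0=-16 → after 1×micro: -64; S1 reads c0=-16 → after 1×micro: -16 ⇒ (c0=-64, c1=-16)
[Gauss-Seidel] macro 1: S0 reads c0=-1 → after 1×micro: -4; S1 reads c0=-4 → after 1×micro: -4 ⇒ (c0=-4, c1=-4)
[Gauss-Seidel] macro 2: S0 reads c0=-4 → after 1×micro: -16; S1 reads c0=-16 → after 1×micro: -16 ⇒ (c0=-16, c1=-16)
[Gauss-Seidel] macro 3: S0 reads c0=-16 → after 1×micro: -64; S1 reads c0=-64 → after 1×micro: -64 ⇒ (c0=-64, c1=-64)

first divergence at macro-step: 1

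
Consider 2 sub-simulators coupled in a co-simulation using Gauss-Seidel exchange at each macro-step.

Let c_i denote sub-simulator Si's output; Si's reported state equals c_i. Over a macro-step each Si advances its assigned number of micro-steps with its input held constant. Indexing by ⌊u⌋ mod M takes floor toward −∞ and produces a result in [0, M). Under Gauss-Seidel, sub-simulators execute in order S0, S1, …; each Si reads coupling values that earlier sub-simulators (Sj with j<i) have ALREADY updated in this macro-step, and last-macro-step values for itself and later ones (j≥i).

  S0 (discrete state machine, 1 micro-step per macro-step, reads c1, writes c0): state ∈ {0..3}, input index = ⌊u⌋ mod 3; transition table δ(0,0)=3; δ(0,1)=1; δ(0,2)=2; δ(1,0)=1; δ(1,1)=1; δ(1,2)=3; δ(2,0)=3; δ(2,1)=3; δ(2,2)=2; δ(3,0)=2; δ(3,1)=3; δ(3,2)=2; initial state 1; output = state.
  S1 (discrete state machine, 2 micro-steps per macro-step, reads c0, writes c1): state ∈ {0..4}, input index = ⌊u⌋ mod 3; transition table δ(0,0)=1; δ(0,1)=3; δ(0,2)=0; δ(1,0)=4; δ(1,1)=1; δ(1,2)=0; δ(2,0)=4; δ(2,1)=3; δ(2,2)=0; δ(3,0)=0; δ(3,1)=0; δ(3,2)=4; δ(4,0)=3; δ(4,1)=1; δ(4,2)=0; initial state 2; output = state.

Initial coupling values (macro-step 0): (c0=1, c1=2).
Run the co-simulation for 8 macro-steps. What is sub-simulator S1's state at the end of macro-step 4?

S1 state at macro-step 4 = 0

macro 1: S0 reads c1=2 → after 1×micro: 3; S1 reads c0=3 → after 2×micro: 3 ⇒ (c0=3, c1=3)
macro 2: S0 reads c1=3 → after 1×micro: 2; S1 reads c0=2 → after 2×micro: 0 ⇒ (c0=2, c1=0)
macro 3: S0 reads c1=0 → after 1×micro: 3; S1 reads c0=3 → after 2×micro: 4 ⇒ (c0=3, c1=4)
macro 4: S0 reads c1=4 → after 1×micro: 3; S1 reads c0=3 → after 2×micro: 0 ⇒ (c0=3, c1=0)
macro 5: S0 reads c1=0 → after 1×micro: 2; S1 reads c0=2 → after 2×micro: 0 ⇒ (c0=2, c1=0)
macro 6: S0 reads c1=0 → after 1×micro: 3; S1 reads c0=3 → after 2×micro: 4 ⇒ (c0=3, c1=4)
macro 7: S0 reads c1=4 → after 1×micro: 3; S1 reads c0=3 → after 2×micro: 0 ⇒ (c0=3, c1=0)
macro 8: S0 reads c1=0 → after 1×micro: 2; S1 reads c0=2 → after 2×micro: 0 ⇒ (c0=2, c1=0)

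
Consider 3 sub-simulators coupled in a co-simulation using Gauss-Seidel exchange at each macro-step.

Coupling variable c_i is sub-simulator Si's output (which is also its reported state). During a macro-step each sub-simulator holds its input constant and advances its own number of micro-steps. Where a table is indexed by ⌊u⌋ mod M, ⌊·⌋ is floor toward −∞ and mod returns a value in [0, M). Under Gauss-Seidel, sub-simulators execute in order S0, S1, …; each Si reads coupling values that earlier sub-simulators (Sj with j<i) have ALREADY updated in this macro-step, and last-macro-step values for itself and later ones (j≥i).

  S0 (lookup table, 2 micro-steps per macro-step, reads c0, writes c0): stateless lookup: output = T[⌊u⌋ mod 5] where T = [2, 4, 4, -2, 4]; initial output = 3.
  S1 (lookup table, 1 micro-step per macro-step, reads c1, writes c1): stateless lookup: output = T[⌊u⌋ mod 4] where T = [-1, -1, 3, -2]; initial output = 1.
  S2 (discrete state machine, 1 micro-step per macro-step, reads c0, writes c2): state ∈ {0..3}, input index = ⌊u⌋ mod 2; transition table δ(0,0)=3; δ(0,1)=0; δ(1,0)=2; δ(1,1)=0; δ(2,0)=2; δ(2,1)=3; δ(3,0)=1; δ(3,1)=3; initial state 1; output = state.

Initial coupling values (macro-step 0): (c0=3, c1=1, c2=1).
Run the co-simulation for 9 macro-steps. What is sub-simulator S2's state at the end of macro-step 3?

S2 state at macro-step 3 = 2

macro 1: S0 reads c0=3 → after 2×micro: -2; S1 reads c1=1 → after 1×micro: -1; S2 reads c0=-2 → after 1×micro: 2 ⇒ (c0=-2, c1=-1, c2=2)
macro 2: S0 reads c0=-2 → after 2×micro: -2; S1 reads c1=-1 → after 1×micro: -2; S2 reads c0=-2 → after 1×micro: 2 ⇒ (c0=-2, c1=-2, c2=2)
macro 3: S0 reads c0=-2 → after 2×micro: -2; S1 reads c1=-2 → after 1×micro: 3; S2 reads c0=-2 → after 1×micro: 2 ⇒ (c0=-2, c1=3, c2=2)
macro 4: S0 reads c0=-2 → after 2×micro: -2; S1 reads c1=3 → after 1×micro: -2; S2 reads c0=-2 → after 1×micro: 2 ⇒ (c0=-2, c1=-2, c2=2)
macro 5: S0 reads c0=-2 → after 2×micro: -2; S1 reads c1=-2 → after 1×micro: 3; S2 reads c0=-2 → after 1×micro: 2 ⇒ (c0=-2, c1=3, c2=2)
macro 6: S0 reads c0=-2 → after 2×micro: -2; S1 reads c1=3 → after 1×micro: -2; S2 reads c0=-2 → after 1×micro: 2 ⇒ (c0=-2, c1=-2, c2=2)
macro 7: S0 reads c0=-2 → after 2×micro: -2; S1 reads c1=-2 → after 1×micro: 3; S2 reads c0=-2 → after 1×micro: 2 ⇒ (c0=-2, c1=3, c2=2)
macro 8: S0 reads c0=-2 → after 2×micro: -2; S1 reads c1=3 → after 1×micro: -2; S2 reads c0=-2 → after 1×micro: 2 ⇒ (c0=-2, c1=-2, c2=2)
macro 9: S0 reads c0=-2 → after 2×micro: -2; S1 reads c1=-2 → after 1×micro: 3; S2 reads c0=-2 → after 1×micro: 2 ⇒ (c0=-2, c1=3, c2=2)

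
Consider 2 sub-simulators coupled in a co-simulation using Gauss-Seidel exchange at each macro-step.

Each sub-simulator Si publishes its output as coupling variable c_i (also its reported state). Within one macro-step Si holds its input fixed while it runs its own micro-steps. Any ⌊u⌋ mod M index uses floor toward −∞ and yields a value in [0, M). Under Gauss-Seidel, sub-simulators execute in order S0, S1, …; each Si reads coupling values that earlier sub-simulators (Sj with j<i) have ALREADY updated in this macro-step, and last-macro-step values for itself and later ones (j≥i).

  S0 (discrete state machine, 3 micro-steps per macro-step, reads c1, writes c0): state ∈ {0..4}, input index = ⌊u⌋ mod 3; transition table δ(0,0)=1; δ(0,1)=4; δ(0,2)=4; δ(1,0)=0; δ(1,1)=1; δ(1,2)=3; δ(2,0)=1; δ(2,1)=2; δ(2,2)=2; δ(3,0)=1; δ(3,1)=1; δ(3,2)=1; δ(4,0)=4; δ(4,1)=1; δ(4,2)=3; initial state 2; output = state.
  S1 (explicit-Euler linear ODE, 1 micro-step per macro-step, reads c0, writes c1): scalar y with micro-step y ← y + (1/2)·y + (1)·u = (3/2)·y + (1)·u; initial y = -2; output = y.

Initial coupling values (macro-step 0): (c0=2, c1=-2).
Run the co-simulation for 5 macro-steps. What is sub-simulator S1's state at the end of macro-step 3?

S1 state at macro-step 3 = 7/4

macro 1: S0 reads c1=-2 → after 3×micro: 2; S1 reads c0=2 → after 1×micro: -1 ⇒ (c0=2, c1=-1)
macro 2: S0 reads c1=-1 → after 3×micro: 2; S1 reads c0=2 → after 1×micro: 1/2 ⇒ (c0=2, c1=1/2)
macro 3: S0 reads c1=1/2 → after 3×micro: 1; S1 reads c0=1 → after 1×micro: 7/4 ⇒ (c0=1, c1=7/4)
macro 4: S0 reads c1=7/4 → after 3×micro: 1; S1 reads c0=1 → after 1×micro: 29/8 ⇒ (c0=1, c1=29/8)
macro 5: S0 reads c1=29/8 → after 3×micro: 0; S1 reads c0=0 → after 1×micro: 87/16 ⇒ (c0=0, c1=87/16)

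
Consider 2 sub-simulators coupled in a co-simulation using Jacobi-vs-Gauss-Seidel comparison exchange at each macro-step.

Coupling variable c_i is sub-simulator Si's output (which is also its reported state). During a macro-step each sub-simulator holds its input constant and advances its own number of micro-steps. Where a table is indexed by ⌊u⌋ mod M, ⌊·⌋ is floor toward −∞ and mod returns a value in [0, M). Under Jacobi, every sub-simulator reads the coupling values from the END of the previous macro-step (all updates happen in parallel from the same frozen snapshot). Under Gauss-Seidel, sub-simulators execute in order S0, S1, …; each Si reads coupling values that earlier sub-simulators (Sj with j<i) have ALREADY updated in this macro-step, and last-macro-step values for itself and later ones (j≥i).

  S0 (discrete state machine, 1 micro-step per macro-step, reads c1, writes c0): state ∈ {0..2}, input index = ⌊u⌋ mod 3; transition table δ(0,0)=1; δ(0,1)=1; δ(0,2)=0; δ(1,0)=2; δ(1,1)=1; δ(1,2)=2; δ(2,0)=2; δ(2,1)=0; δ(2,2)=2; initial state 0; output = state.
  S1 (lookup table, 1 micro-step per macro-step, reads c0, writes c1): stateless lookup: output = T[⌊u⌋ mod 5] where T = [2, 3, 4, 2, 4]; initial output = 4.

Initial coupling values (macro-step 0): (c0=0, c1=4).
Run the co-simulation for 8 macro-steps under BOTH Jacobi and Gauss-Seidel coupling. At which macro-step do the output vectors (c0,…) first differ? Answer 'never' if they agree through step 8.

first divergence at macro-step: 1

[Jacobi] macro 1: S0 reads c1=4 → after 1×micro: 1; S1 reads c0=0 → after 1×micro: 2 ⇒ (c0=1, c1=2)
[Jacobi] macro 2: S0 reads c1=2 → after 1×micro: 2; S1 reads c0=1 → after 1×micro: 3 ⇒ (c0=2, c1=3)
[Jacobi] macro 3: S0 reads c1=3 → after 1×micro: 2; S1 reads c0=2 → after 1×micro: 4 ⇒ (c0=2, c1=4)
[Jacobi] macro 4: S0 reads c1=4 → after 1×micro: 0; S1 reads c0=2 → after 1×micro: 4 ⇒ (c0=0, c1=4)
[Jacobi] macro 5: S0 reads c1=4 → after 1×micro: 1; S1 reads c0=0 → after 1×micro: 2 ⇒ (c0=1, c1=2)
[Jacobi] macro 6: S0 reads c1=2 → after 1×micro: 2; S1 reads c0=1 → after 1×micro: 3 ⇒ (c0=2, c1=3)
[Jacobi] macro 7: S0 reads c1=3 → after 1×micro: 2; S1 reads c0=2 → after 1×micro: 4 ⇒ (c0=2, c1=4)
[Jacobi] macro 8: S0 reads c1=4 → after 1×micro: 0; S1 reads c0=2 → after 1×micro: 4 ⇒ (c0=0, c1=4)
[Gauss-Seidel] macro 1: S0 reads c1=4 → after 1×micro: 1; S1 reads c0=1 → after 1×micro: 3 ⇒ (c0=1, c1=3)
[Gauss-Seidel] macro 2: S0 reads c1=3 → after 1×micro: 2; S1 reads c0=2 → after 1×micro: 4 ⇒ (c0=2, c1=4)
[Gauss-Seidel] macro 3: S0 reads c1=4 → after 1×micro: 0; S1 reads c0=0 → after 1×micro: 2 ⇒ (c0=0, c1=2)
[Gauss-Seidel] macro 4: S0 reads c1=2 → after 1×micro: 0; S1 reads c0=0 → after 1×micro: 2 ⇒ (c0=0, c1=2)
[Gauss-Seidel] macro 5: S0 reads c1=2 → after 1×micro: 0; S1 reads c0=0 → after 1×micro: 2 ⇒ (c0=0, c1=2)
[Gauss-Seidel] macro 6: S0 reads c1=2 → after 1×micro: 0; S1 reads c0=0 → after 1×micro: 2 ⇒ (c0=0, c1=2)
[Gauss-Seidel] macro 7: S0 reads c1=2 → after 1×micro: 0; S1 reads c0=0 → after 1×micro: 2 ⇒ (c0=0, c1=2)
[Gauss-Seidel] macro 8: S0 reads c1=2 → after 1×micro: 0; S1 reads c0=0 → after 1×micro: 2 ⇒ (c0=0, c1=2)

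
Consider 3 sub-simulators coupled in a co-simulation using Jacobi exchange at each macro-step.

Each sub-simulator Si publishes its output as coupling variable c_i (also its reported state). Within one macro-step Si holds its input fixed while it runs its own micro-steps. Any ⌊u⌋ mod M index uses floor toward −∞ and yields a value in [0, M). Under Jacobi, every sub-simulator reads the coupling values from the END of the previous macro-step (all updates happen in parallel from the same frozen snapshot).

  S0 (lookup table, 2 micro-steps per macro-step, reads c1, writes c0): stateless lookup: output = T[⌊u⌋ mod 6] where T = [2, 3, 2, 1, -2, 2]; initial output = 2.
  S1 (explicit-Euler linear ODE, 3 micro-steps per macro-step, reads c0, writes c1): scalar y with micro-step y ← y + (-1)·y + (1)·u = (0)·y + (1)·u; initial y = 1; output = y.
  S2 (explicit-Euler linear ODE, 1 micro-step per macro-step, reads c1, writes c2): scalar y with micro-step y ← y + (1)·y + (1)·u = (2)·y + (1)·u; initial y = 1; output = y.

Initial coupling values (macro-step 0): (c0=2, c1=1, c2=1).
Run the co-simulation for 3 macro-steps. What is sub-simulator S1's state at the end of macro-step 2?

S1 state at macro-step 2 = 3

macro 1: S0 reads c1=1 → after 2×micro: 3; S1 reads c0=2 → after 3×micro: 2; S2 reads c1=1 → after 1×micro: 3 ⇒ (c0=3, c1=2, c2=3)
macro 2: S0 reads c1=2 → after 2×micro: 2; S1 reads c0=3 → after 3×micro: 3; S2 reads c1=2 → after 1×micro: 8 ⇒ (c0=2, c1=3, c2=8)
macro 3: S0 reads c1=3 → after 2×micro: 1; S1 reads c0=2 → after 3×micro: 2; S2 reads c1=3 → after 1×micro: 19 ⇒ (c0=1, c1=2, c2=19)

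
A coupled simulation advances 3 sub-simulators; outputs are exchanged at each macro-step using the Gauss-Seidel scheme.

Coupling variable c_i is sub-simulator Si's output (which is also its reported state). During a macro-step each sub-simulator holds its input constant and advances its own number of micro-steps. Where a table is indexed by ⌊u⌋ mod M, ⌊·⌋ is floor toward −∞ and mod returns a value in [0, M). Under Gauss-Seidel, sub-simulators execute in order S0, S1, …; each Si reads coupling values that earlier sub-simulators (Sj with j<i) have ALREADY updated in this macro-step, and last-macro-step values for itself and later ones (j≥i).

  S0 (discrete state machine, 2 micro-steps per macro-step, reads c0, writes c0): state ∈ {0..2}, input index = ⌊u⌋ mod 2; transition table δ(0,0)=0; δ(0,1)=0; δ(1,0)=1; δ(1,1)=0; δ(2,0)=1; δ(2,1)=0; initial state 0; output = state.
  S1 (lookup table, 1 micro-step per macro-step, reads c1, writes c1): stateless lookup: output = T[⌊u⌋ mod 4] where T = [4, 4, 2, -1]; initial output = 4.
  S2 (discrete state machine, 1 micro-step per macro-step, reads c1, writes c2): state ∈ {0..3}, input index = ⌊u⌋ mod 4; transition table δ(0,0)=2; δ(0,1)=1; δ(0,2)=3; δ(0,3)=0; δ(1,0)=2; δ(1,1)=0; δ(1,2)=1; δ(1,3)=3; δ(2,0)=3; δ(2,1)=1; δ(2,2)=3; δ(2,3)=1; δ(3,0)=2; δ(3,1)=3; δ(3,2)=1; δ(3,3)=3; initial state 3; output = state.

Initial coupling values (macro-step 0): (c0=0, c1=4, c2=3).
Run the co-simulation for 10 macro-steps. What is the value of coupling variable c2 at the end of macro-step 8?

c2 at macro-step 8 = 3

macro 1: S0 reads c0=0 → after 2×micro: 0; S1 reads c1=4 → after 1×micro: 4; S2 reads c1=4 → after 1×micro: 2 ⇒ (c0=0, c1=4, c2=2)
macro 2: S0 reads c0=0 → after 2×micro: 0; S1 reads c1=4 → after 1×micro: 4; S2 reads c1=4 → after 1×micro: 3 ⇒ (c0=0, c1=4, c2=3)
macro 3: S0 reads c0=0 → after 2×micro: 0; S1 reads c1=4 → after 1×micro: 4; S2 reads c1=4 → after 1×micro: 2 ⇒ (c0=0, c1=4, c2=2)
macro 4: S0 reads c0=0 → after 2×micro: 0; S1 reads c1=4 → after 1×micro: 4; S2 reads c1=4 → after 1×micro: 3 ⇒ (c0=0, c1=4, c2=3)
macro 5: S0 reads c0=0 → after 2×micro: 0; S1 reads c1=4 → after 1×micro: 4; S2 reads c1=4 → after 1×micro: 2 ⇒ (c0=0, c1=4, c2=2)
macro 6: S0 reads c0=0 → after 2×micro: 0; S1 reads c1=4 → after 1×micro: 4; S2 reads c1=4 → after 1×micro: 3 ⇒ (c0=0, c1=4, c2=3)
macro 7: S0 reads c0=0 → after 2×micro: 0; S1 reads c1=4 → after 1×micro: 4; S2 reads c1=4 → after 1×micro: 2 ⇒ (c0=0, c1=4, c2=2)
macro 8: S0 reads c0=0 → after 2×micro: 0; S1 reads c1=4 → after 1×micro: 4; S2 reads c1=4 → after 1×micro: 3 ⇒ (c0=0, c1=4, c2=3)
macro 9: S0 reads c0=0 → after 2×micro: 0; S1 reads c1=4 → after 1×micro: 4; S2 reads c1=4 → after 1×micro: 2 ⇒ (c0=0, c1=4, c2=2)
macro 10: S0 reads c0=0 → after 2×micro: 0; S1 reads c1=4 → after 1×micro: 4; S2 reads c1=4 → after 1×micro: 3 ⇒ (c0=0, c1=4, c2=3)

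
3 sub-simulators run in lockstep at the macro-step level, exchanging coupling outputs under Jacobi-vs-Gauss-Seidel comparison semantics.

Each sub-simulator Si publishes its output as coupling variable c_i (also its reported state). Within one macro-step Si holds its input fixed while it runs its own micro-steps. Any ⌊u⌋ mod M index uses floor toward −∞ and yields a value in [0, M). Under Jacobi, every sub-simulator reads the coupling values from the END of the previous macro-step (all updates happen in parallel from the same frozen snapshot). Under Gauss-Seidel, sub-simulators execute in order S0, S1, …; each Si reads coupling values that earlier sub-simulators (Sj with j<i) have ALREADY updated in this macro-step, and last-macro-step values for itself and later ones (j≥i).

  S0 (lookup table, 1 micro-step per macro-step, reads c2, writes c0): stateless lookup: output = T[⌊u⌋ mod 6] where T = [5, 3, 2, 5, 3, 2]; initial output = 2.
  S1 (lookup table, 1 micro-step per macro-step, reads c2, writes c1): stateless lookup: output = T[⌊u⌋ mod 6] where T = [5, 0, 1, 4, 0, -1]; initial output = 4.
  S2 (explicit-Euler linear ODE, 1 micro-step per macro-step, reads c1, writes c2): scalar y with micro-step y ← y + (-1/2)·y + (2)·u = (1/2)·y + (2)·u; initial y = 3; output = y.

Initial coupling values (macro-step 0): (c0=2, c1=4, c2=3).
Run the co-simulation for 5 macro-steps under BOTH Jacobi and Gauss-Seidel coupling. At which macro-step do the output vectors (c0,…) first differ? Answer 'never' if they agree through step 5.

[Jacobi] macro 1: S0 reads c2=3 → after 1×micro: 5; S1 reads c2=3 → after 1×micro: 4; S2 reads c1=4 → after 1×micro: 19/2 ⇒ (c0=5, c1=4, c2=19/2)
[Jacobi] macro 2: S0 reads c2=19/2 → after 1×micro: 5; S1 reads c2=19/2 → after 1×micro: 4; S2 reads c1=4 → after 1×micro: 51/4 ⇒ (c0=5, c1=4, c2=51/4)
[Jacobi] macro 3: S0 reads c2=51/4 → after 1×micro: 5; S1 reads c2=51/4 → after 1×micro: 5; S2 reads c1=4 → after 1×micro: 115/8 ⇒ (c0=5, c1=5, c2=115/8)
[Jacobi] macro 4: S0 reads c2=115/8 → after 1×micro: 2; S1 reads c2=115/8 → after 1×micro: 1; S2 reads c1=5 → after 1×micro: 275/16 ⇒ (c0=2, c1=1, c2=275/16)
[Jacobi] macro 5: S0 reads c2=275/16 → after 1×micro: 2; S1 reads c2=275/16 → after 1×micro: -1; S2 reads c1=1 → after 1×micro: 339/32 ⇒ (c0=2, c1=-1, c2=339/32)
[Gauss-Seidel] macro 1: S0 reads c2=3 → after 1×micro: 5; S1 reads c2=3 → after 1×micro: 4; S2 reads c1=4 → after 1×micro: 19/2 ⇒ (c0=5, c1=4, c2=19/2)
[Gauss-Seidel] macro 2: S0 reads c2=19/2 → after 1×micro: 5; S1 reads c2=19/2 → after 1×micro: 4; S2 reads c1=4 → after 1×micro: 51/4 ⇒ (c0=5, c1=4, c2=51/4)
[Gauss-Seidel] macro 3: S0 reads c2=51/4 → after 1×micro: 5; S1 reads c2=51/4 → after 1×micro: 5; S2 reads c1=5 → after 1×micro: 131/8 ⇒ (c0=5, c1=5, c2=131/8)
[Gauss-Seidel] macro 4: S0 reads c2=131/8 → after 1×micro: 3; S1 reads c2=131/8 → after 1×micro: 0; S2 reads c1=0 → after 1×micro: 131/16 ⇒ (c0=3, c1=0, c2=131/16)
[Gauss-Seidel] macro 5: S0 reads c2=131/16 → after 1×micro: 2; S1 reads c2=131/16 → after 1×micro: 1; S2 reads c1=1 → after 1×micro: 195/32 ⇒ (c0=2, c1=1, c2=195/32)

first divergence at macro-step: 3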